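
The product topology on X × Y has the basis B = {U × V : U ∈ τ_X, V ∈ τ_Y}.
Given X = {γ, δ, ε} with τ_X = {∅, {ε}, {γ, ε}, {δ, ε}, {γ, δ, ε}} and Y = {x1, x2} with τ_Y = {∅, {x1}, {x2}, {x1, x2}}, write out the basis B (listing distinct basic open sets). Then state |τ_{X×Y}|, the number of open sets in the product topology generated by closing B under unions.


Basis B = {∅ × ∅, {ε} × {x1}, {ε} × {x2}, {γ, ε} × {x1}, {γ, ε} × {x2}, {δ, ε} × {x1}, {δ, ε} × {x2}, {ε} × {x1, x2}, {γ, δ, ε} × {x1}, {γ, δ, ε} × {x2}, {γ, ε} × {x1, x2}, {δ, ε} × {x1, x2}, {γ, δ, ε} × {x1, x2}}; |τ_{X×Y}| = 25.

Enumerate products U × V with U ∈ τ_X, V ∈ τ_Y (deduplicated):
  ∅ × ∅ = {} (∅)
  {ε} × {x1} = {(ε,x1)}
  {ε} × {x2} = {(ε,x2)}
  {γ, ε} × {x1} = {(γ,x1), (ε,x1)}
  {γ, ε} × {x2} = {(γ,x2), (ε,x2)}
  {δ, ε} × {x1} = {(δ,x1), (ε,x1)}
  {δ, ε} × {x2} = {(δ,x2), (ε,x2)}
  {ε} × {x1, x2} = {(ε,x1), (ε,x2)}
  {γ, δ, ε} × {x1} = {(γ,x1), (δ,x1), (ε,x1)}
  {γ, δ, ε} × {x2} = {(γ,x2), (δ,x2), (ε,x2)}
  {γ, ε} × {x1, x2} = {(γ,x1), (γ,x2), (ε,x1), (ε,x2)}
  {δ, ε} × {x1, x2} = {(δ,x1), (δ,x2), (ε,x1), (ε,x2)}
  {γ, δ, ε} × {x1, x2} = {(γ,x1), (γ,x2), (δ,x1), (δ,x2), (ε,x1), (ε,x2)}
These 13 distinct sets form the basis B.
Close under arbitrary unions to get τ_{X×Y}; counting gives |τ_{X×Y}| = 25.


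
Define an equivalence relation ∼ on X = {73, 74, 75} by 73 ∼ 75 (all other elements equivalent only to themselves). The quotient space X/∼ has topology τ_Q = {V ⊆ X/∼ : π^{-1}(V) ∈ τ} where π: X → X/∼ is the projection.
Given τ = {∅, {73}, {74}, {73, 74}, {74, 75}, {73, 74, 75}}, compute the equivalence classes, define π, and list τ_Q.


X/∼ = {[73=75], [74]}; |τ_Q| = 3.

Equivalence classes: [73=75], [74].
Quotient map π: X → X/∼ sends 73 ↦ [73=75], 74 ↦ [74], 75 ↦ [73=75].
For each subset V ⊆ X/∼, compute π^{-1}(V) ⊆ X and check whether π^{-1}(V) ∈ τ. V is open in τ_Q iff π^{-1}(V) ∈ τ.
  V = {}: π^{-1}(V) = ∅ ∈ τ ✓.
  V = {[73=75]}: π^{-1}(V) = {73, 75} ∉ τ ✗.
  V = {[74]}: π^{-1}(V) = {74} ∈ τ ✓.
  V = {[73=75], [74]}: π^{-1}(V) = {73, 74, 75} ∈ τ ✓.
Open sets in the quotient: τ_Q = {{}, {[74]}, {[73=75], [74]}} (3 elements).


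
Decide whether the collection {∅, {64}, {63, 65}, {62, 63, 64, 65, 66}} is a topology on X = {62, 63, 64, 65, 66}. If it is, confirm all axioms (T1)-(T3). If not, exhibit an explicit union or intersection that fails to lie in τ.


τ is NOT a topology on X.

Axiom (T1): ∅ ∈ τ? Yes; X ∈ τ? Yes.
Axiom (T2/T3): check pairwise unions and intersections of members of τ.
Counterexample for (T2): {64} ∪ {63, 65} = {63, 64, 65} ∉ τ. Therefore τ is NOT a topology.


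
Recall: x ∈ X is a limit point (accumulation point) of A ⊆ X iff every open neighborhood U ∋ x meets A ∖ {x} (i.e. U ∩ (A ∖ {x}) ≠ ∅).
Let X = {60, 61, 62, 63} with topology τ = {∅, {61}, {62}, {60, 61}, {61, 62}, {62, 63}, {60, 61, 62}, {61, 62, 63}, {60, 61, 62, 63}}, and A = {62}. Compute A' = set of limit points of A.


A' = {63}

For each x ∈ X, list the open sets U ∈ τ with x ∈ U, then check whether U ∩ (A ∖ {x}) ≠ ∅ for every such U.
  x = 60: open {60, 61} ∋ x has {60, 61} ∩ (A ∖ {60}) = ∅, so x is NOT a limit point.
  x = 61: open {61} ∋ x has {61} ∩ (A ∖ {61}) = ∅, so x is NOT a limit point.
  x = 62: open {62} ∋ x has {62} ∩ (A ∖ {62}) = ∅, so x is NOT a limit point.
  x = 63: opens ∋ x are {62, 63}, {61, 62, 63}, {60, 61, 62, 63}; each meets A ∖ {63}, so x IS a limit point.
Collecting: A' = {63}.


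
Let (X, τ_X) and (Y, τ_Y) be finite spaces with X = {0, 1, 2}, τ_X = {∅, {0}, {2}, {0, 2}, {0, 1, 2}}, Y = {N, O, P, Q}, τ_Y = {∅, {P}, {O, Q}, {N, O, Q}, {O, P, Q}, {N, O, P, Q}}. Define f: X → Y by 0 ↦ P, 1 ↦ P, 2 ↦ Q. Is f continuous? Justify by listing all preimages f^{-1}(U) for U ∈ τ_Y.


f is NOT continuous.

Compute f^{-1}(U) for each U ∈ τ_Y:
  U = ∅: f^{-1}(U) = ∅ ∈ τ_X ✓.
  U = {P}: f^{-1}(U) = {0, 1} ∉ τ_X ✗.
  U = {O, Q}: f^{-1}(U) = {2} ∈ τ_X ✓.
  U = {N, O, Q}: f^{-1}(U) = {2} ∈ τ_X ✓.
  U = {O, P, Q}: f^{-1}(U) = {0, 1, 2} ∈ τ_X ✓.
  U = {N, O, P, Q}: f^{-1}(U) = {0, 1, 2} ∈ τ_X ✓.
Found U = {P} with f^{-1}(U) = {0, 1} not in τ_X. Therefore f is NOT continuous.


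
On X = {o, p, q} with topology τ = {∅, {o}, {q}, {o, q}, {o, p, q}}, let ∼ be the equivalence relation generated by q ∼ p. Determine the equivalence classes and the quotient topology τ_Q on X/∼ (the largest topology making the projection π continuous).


X/∼ = {[o], [p=q]}; |τ_Q| = 3.

Equivalence classes: [o], [p=q].
Quotient map π: X → X/∼ sends o ↦ [o], p ↦ [p=q], q ↦ [p=q].
For each subset V ⊆ X/∼, compute π^{-1}(V) ⊆ X and check whether π^{-1}(V) ∈ τ. V is open in τ_Q iff π^{-1}(V) ∈ τ.
  V = {}: π^{-1}(V) = ∅ ∈ τ ✓.
  V = {[o]}: π^{-1}(V) = {o} ∈ τ ✓.
  V = {[p=q]}: π^{-1}(V) = {p, q} ∉ τ ✗.
  V = {[o], [p=q]}: π^{-1}(V) = {o, p, q} ∈ τ ✓.
Open sets in the quotient: τ_Q = {{}, {[o]}, {[o], [p=q]}} (3 elements).


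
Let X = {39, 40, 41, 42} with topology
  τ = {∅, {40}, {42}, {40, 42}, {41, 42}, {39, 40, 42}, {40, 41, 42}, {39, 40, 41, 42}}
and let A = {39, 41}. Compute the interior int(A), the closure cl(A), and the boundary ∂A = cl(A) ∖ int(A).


int(A) = ∅, cl(A) = {39, 41}, ∂A = {39, 41}.

Closed sets in (X, τ) are complements of opens:
  closed(X, τ) = {∅, {39}, {41}, {39, 40}, {39, 41}, {39, 40, 41}, {39, 41, 42}, {39, 40, 41, 42}}.
int(A) = ⋃ {U ∈ τ : U ⊆ A}. Opens contained in A: ∅.
Taking the union of these: int(A) = ∅.
cl(A) = ⋂ {C closed : A ⊆ C}. Closed sets containing A: {39, 41}, {39, 40, 41}, {39, 41, 42}, {39, 40, 41, 42}.
Intersecting these: cl(A) = {39, 41}.
∂A = cl(A) ∖ int(A) = {39, 41} ∖ ∅ = {39, 41}.


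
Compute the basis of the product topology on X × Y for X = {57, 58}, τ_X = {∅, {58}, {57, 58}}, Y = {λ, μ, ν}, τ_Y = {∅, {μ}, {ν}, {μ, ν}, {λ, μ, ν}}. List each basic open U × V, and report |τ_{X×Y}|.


Basis B = {∅ × ∅, {58} × {μ}, {58} × {ν}, {57, 58} × {μ}, {57, 58} × {ν}, {58} × {μ, ν}, {58} × {λ, μ, ν}, {57, 58} × {μ, ν}, {57, 58} × {λ, μ, ν}}; |τ_{X×Y}| = 14.

Enumerate products U × V with U ∈ τ_X, V ∈ τ_Y (deduplicated):
  ∅ × ∅ = {} (∅)
  {58} × {μ} = {(58,μ)}
  {58} × {ν} = {(58,ν)}
  {57, 58} × {μ} = {(57,μ), (58,μ)}
  {57, 58} × {ν} = {(57,ν), (58,ν)}
  {58} × {μ, ν} = {(58,μ), (58,ν)}
  {58} × {λ, μ, ν} = {(58,λ), (58,μ), (58,ν)}
  {57, 58} × {μ, ν} = {(57,μ), (57,ν), (58,μ), (58,ν)}
  {57, 58} × {λ, μ, ν} = {(57,λ), (57,μ), (57,ν), (58,λ), (58,μ), (58,ν)}
These 9 distinct sets form the basis B.
Close under arbitrary unions to get τ_{X×Y}; counting gives |τ_{X×Y}| = 14.


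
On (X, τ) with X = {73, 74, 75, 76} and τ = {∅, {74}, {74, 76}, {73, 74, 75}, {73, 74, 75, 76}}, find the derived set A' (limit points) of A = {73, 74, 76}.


A' = {73, 75, 76}

For each x ∈ X, list the open sets U ∈ τ with x ∈ U, then check whether U ∩ (A ∖ {x}) ≠ ∅ for every such U.
  x = 73: opens ∋ x are {73, 74, 75}, {73, 74, 75, 76}; each meets A ∖ {73}, so x IS a limit point.
  x = 74: open {74} ∋ x has {74} ∩ (A ∖ {74}) = ∅, so x is NOT a limit point.
  x = 75: opens ∋ x are {73, 74, 75}, {73, 74, 75, 76}; each meets A ∖ {75}, so x IS a limit point.
  x = 76: opens ∋ x are {74, 76}, {73, 74, 75, 76}; each meets A ∖ {76}, so x IS a limit point.
Collecting: A' = {73, 75, 76}.


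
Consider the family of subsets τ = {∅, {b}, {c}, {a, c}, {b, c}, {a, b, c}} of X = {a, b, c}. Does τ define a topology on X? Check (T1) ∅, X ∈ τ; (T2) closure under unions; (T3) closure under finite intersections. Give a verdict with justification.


τ IS a topology on X.

Axiom (T1): ∅ ∈ τ? Yes; X ∈ τ? Yes.
Axiom (T2/T3): check pairwise unions and intersections of members of τ.
All pairwise intersections and unions checked — each lies in τ. Therefore τ satisfies (T1), (T2), (T3): it IS a topology on X.


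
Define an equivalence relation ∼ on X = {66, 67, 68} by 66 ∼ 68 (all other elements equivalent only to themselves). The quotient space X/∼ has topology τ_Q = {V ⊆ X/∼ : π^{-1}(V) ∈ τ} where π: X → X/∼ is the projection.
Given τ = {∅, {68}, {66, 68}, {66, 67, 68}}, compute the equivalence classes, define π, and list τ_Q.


X/∼ = {[66=68], [67]}; |τ_Q| = 3.

Equivalence classes: [66=68], [67].
Quotient map π: X → X/∼ sends 66 ↦ [66=68], 67 ↦ [67], 68 ↦ [66=68].
For each subset V ⊆ X/∼, compute π^{-1}(V) ⊆ X and check whether π^{-1}(V) ∈ τ. V is open in τ_Q iff π^{-1}(V) ∈ τ.
  V = {}: π^{-1}(V) = ∅ ∈ τ ✓.
  V = {[66=68]}: π^{-1}(V) = {66, 68} ∈ τ ✓.
  V = {[67]}: π^{-1}(V) = {67} ∉ τ ✗.
  V = {[66=68], [67]}: π^{-1}(V) = {66, 67, 68} ∈ τ ✓.
Open sets in the quotient: τ_Q = {{}, {[66=68]}, {[66=68], [67]}} (3 elements).


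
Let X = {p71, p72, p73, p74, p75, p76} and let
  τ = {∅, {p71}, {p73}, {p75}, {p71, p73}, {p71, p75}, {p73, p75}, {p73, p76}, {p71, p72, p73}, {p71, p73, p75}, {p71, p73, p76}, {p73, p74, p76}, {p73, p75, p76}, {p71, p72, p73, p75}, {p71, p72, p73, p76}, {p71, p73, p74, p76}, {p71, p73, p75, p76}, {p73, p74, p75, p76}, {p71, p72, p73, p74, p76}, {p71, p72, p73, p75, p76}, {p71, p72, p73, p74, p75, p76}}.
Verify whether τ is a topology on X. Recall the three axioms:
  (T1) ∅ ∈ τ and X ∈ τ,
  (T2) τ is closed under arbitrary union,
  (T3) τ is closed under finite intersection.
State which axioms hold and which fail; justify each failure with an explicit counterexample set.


τ is NOT a topology on X.

Axiom (T1): ∅ ∈ τ? Yes; X ∈ τ? Yes.
Axiom (T2/T3): check pairwise unions and intersections of members of τ.
Counterexample for (T2): {p71} ∪ {p73, p74, p75, p76} = {p71, p73, p74, p75, p76} ∉ τ. Therefore τ is NOT a topology.


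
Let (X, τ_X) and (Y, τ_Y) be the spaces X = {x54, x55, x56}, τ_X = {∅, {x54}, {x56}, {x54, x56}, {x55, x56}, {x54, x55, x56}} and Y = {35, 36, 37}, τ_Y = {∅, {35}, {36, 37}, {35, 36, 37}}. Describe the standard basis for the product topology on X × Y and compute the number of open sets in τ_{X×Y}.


Basis B = {∅ × ∅, {x54} × {35}, {x56} × {35}, {x54, x56} × {35}, {x54} × {36, 37}, {x55, x56} × {35}, {x56} × {36, 37}, {x54} × {35, 36, 37}, {x54, x55, x56} × {35}, {x56} × {35, 36, 37}, {x54, x56} × {36, 37}, {x55, x56} × {36, 37}, {x54, x56} × {35, 36, 37}, {x54, x55, x56} × {36, 37}, {x55, x56} × {35, 36, 37}, {x54, x55, x56} × {35, 36, 37}}; |τ_{X×Y}| = 36.

Enumerate products U × V with U ∈ τ_X, V ∈ τ_Y (deduplicated):
  ∅ × ∅ = {} (∅)
  {x54} × {35} = {(x54,35)}
  {x56} × {35} = {(x56,35)}
  {x54, x56} × {35} = {(x54,35), (x56,35)}
  {x54} × {36, 37} = {(x54,36), (x54,37)}
  {x55, x56} × {35} = {(x55,35), (x56,35)}
  {x56} × {36, 37} = {(x56,36), (x56,37)}
  {x54} × {35, 36, 37} = {(x54,35), (x54,36), (x54,37)}
  {x54, x55, x56} × {35} = {(x54,35), (x55,35), (x56,35)}
  {x56} × {35, 36, 37} = {(x56,35), (x56,36), (x56,37)}
  {x54, x56} × {36, 37} = {(x54,36), (x54,37), (x56,36), (x56,37)}
  {x55, x56} × {36, 37} = {(x55,36), (x55,37), (x56,36), (x56,37)}
  {x54, x56} × {35, 36, 37} = {(x54,35), (x54,36), (x54,37), (x56,35), (x56,36), (x56,37)}
  {x54, x55, x56} × {36, 37} = {(x54,36), (x54,37), (x55,36), (x55,37), (x56,36), (x56,37)}
  {x55, x56} × {35, 36, 37} = {(x55,35), (x55,36), (x55,37), (x56,35), (x56,36), (x56,37)}
  {x54, x55, x56} × {35, 36, 37} = {(x54,35), (x54,36), (x54,37), (x55,35), (x55,36), (x55,37), (x56,35), (x56,36), (x56,37)}
These 16 distinct sets form the basis B.
Close under arbitrary unions to get τ_{X×Y}; counting gives |τ_{X×Y}| = 36.


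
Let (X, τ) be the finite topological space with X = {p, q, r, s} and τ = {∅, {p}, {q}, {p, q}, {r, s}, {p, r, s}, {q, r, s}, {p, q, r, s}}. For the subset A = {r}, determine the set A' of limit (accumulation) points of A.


A' = {s}

For each x ∈ X, list the open sets U ∈ τ with x ∈ U, then check whether U ∩ (A ∖ {x}) ≠ ∅ for every such U.
  x = p: open {p} ∋ x has {p} ∩ (A ∖ {p}) = ∅, so x is NOT a limit point.
  x = q: open {q} ∋ x has {q} ∩ (A ∖ {q}) = ∅, so x is NOT a limit point.
  x = r: open {r, s} ∋ x has {r, s} ∩ (A ∖ {r}) = ∅, so x is NOT a limit point.
  x = s: opens ∋ x are {r, s}, {p, r, s}, {q, r, s}, {p, q, r, s}; each meets A ∖ {s}, so x IS a limit point.
Collecting: A' = {s}.


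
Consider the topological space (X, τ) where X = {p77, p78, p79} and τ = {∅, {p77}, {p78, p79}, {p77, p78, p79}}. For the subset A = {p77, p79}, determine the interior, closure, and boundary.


int(A) = {p77}, cl(A) = {p77, p78, p79}, ∂A = {p78, p79}.

Closed sets in (X, τ) are complements of opens:
  closed(X, τ) = {∅, {p77}, {p78, p79}, {p77, p78, p79}}.
int(A) = ⋃ {U ∈ τ : U ⊆ A}. Opens contained in A: ∅, {p77}.
Taking the union of these: int(A) = {p77}.
cl(A) = ⋂ {C closed : A ⊆ C}. Closed sets containing A: {p77, p78, p79}.
Intersecting these: cl(A) = {p77, p78, p79}.
∂A = cl(A) ∖ int(A) = {p77, p78, p79} ∖ {p77} = {p78, p79}.


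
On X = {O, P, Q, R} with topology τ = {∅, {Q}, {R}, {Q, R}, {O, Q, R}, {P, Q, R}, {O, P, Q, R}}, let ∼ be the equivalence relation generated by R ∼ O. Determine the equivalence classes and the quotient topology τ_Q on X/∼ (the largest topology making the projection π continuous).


X/∼ = {[O=R], [P], [Q]}; |τ_Q| = 4.

Equivalence classes: [O=R], [P], [Q].
Quotient map π: X → X/∼ sends O ↦ [O=R], P ↦ [P], Q ↦ [Q], R ↦ [O=R].
For each subset V ⊆ X/∼, compute π^{-1}(V) ⊆ X and check whether π^{-1}(V) ∈ τ. V is open in τ_Q iff π^{-1}(V) ∈ τ.
  V = {}: π^{-1}(V) = ∅ ∈ τ ✓.
  V = {[O=R]}: π^{-1}(V) = {O, R} ∉ τ ✗.
  V = {[P]}: π^{-1}(V) = {P} ∉ τ ✗.
  V = {[O=R], [P]}: π^{-1}(V) = {O, P, R} ∉ τ ✗.
  V = {[Q]}: π^{-1}(V) = {Q} ∈ τ ✓.
  V = {[O=R], [Q]}: π^{-1}(V) = {O, Q, R} ∈ τ ✓.
  V = {[P], [Q]}: π^{-1}(V) = {P, Q} ∉ τ ✗.
  V = {[O=R], [P], [Q]}: π^{-1}(V) = {O, P, Q, R} ∈ τ ✓.
Open sets in the quotient: τ_Q = {{}, {[Q]}, {[O=R], [Q]}, {[O=R], [P], [Q]}} (4 elements).


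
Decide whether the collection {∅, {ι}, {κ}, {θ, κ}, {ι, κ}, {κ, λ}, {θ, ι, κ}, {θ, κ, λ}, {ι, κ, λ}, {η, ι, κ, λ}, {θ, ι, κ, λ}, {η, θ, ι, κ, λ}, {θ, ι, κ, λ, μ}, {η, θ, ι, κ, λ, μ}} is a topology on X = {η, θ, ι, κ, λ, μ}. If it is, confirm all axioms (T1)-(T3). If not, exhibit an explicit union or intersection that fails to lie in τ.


τ IS a topology on X.

Axiom (T1): ∅ ∈ τ? Yes; X ∈ τ? Yes.
Axiom (T2/T3): check pairwise unions and intersections of members of τ.
All pairwise intersections and unions checked — each lies in τ. Therefore τ satisfies (T1), (T2), (T3): it IS a topology on X.


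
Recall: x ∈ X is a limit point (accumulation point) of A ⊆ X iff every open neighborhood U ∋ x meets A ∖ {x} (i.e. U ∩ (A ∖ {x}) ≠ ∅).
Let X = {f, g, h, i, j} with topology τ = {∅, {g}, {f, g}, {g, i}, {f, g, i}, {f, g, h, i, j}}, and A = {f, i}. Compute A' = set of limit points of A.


A' = {h, j}

For each x ∈ X, list the open sets U ∈ τ with x ∈ U, then check whether U ∩ (A ∖ {x}) ≠ ∅ for every such U.
  x = f: open {f, g} ∋ x has {f, g} ∩ (A ∖ {f}) = ∅, so x is NOT a limit point.
  x = g: open {g} ∋ x has {g} ∩ (A ∖ {g}) = ∅, so x is NOT a limit point.
  x = h: opens ∋ x are {f, g, h, i, j}; each meets A ∖ {h}, so x IS a limit point.
  x = i: open {g, i} ∋ x has {g, i} ∩ (A ∖ {i}) = ∅, so x is NOT a limit point.
  x = j: opens ∋ x are {f, g, h, i, j}; each meets A ∖ {j}, so x IS a limit point.
Collecting: A' = {h, j}.


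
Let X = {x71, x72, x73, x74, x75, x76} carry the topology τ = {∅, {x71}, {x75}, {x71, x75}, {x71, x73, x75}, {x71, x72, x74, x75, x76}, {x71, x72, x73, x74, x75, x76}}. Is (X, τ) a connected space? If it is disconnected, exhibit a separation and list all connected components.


(X, τ) is connected.

Find clopen sets (U ∈ τ with X ∖ U ∈ τ):
  U = ∅, X ∖ U = {x71, x72, x73, x74, x75, x76} — both open, so U is clopen.
  U = {x71, x72, x73, x74, x75, x76}, X ∖ U = ∅ — both open, so U is clopen.
Only trivial clopens (∅ and X) exist, so (X, τ) is connected.
Compute connected components by grouping points that agree on all clopens:
  component: {x71, x72, x73, x74, x75, x76}


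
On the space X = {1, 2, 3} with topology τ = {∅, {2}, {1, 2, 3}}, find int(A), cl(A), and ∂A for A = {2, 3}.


int(A) = {2}, cl(A) = {1, 2, 3}, ∂A = {1, 3}.

Closed sets in (X, τ) are complements of opens:
  closed(X, τ) = {∅, {1, 3}, {1, 2, 3}}.
int(A) = ⋃ {U ∈ τ : U ⊆ A}. Opens contained in A: ∅, {2}.
Taking the union of these: int(A) = {2}.
cl(A) = ⋂ {C closed : A ⊆ C}. Closed sets containing A: {1, 2, 3}.
Intersecting these: cl(A) = {1, 2, 3}.
∂A = cl(A) ∖ int(A) = {1, 2, 3} ∖ {2} = {1, 3}.


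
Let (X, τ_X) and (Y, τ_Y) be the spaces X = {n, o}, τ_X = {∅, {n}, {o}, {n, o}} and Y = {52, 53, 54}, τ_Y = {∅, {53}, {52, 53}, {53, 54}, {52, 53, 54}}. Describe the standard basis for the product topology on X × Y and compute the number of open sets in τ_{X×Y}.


Basis B = {∅ × ∅, {n} × {53}, {o} × {53}, {n} × {52, 53}, {n} × {53, 54}, {n, o} × {53}, {o} × {52, 53}, {o} × {53, 54}, {n} × {52, 53, 54}, {o} × {52, 53, 54}, {n, o} × {52, 53}, {n, o} × {53, 54}, {n, o} × {52, 53, 54}}; |τ_{X×Y}| = 25.

Enumerate products U × V with U ∈ τ_X, V ∈ τ_Y (deduplicated):
  ∅ × ∅ = {} (∅)
  {n} × {53} = {(n,53)}
  {o} × {53} = {(o,53)}
  {n} × {52, 53} = {(n,52), (n,53)}
  {n} × {53, 54} = {(n,53), (n,54)}
  {n, o} × {53} = {(n,53), (o,53)}
  {o} × {52, 53} = {(o,52), (o,53)}
  {o} × {53, 54} = {(o,53), (o,54)}
  {n} × {52, 53, 54} = {(n,52), (n,53), (n,54)}
  {o} × {52, 53, 54} = {(o,52), (o,53), (o,54)}
  {n, o} × {52, 53} = {(n,52), (n,53), (o,52), (o,53)}
  {n, o} × {53, 54} = {(n,53), (n,54), (o,53), (o,54)}
  {n, o} × {52, 53, 54} = {(n,52), (n,53), (n,54), (o,52), (o,53), (o,54)}
These 13 distinct sets form the basis B.
Close under arbitrary unions to get τ_{X×Y}; counting gives |τ_{X×Y}| = 25.


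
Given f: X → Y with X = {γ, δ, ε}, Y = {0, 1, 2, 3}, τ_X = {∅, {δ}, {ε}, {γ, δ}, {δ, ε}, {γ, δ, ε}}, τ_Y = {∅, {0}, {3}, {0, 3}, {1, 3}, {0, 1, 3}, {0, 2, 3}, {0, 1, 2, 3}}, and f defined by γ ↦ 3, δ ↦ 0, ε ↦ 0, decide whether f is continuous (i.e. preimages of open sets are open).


f is NOT continuous.

Compute f^{-1}(U) for each U ∈ τ_Y:
  U = ∅: f^{-1}(U) = ∅ ∈ τ_X ✓.
  U = {0}: f^{-1}(U) = {δ, ε} ∈ τ_X ✓.
  U = {3}: f^{-1}(U) = {γ} ∉ τ_X ✗.
  U = {0, 3}: f^{-1}(U) = {γ, δ, ε} ∈ τ_X ✓.
  U = {1, 3}: f^{-1}(U) = {γ} ∉ τ_X ✗.
  U = {0, 1, 3}: f^{-1}(U) = {γ, δ, ε} ∈ τ_X ✓.
  U = {0, 2, 3}: f^{-1}(U) = {γ, δ, ε} ∈ τ_X ✓.
  U = {0, 1, 2, 3}: f^{-1}(U) = {γ, δ, ε} ∈ τ_X ✓.
Found U = {3} with f^{-1}(U) = {γ} not in τ_X. Therefore f is NOT continuous.


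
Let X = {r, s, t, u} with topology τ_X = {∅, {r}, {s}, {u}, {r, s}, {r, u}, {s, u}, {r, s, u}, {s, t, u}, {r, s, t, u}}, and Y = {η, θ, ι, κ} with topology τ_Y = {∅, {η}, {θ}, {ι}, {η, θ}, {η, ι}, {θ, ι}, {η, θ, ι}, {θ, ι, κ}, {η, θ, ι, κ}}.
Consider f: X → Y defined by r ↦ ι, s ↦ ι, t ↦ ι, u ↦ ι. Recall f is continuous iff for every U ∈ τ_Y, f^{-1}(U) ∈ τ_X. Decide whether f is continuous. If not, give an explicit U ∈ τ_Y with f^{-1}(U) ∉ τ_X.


f IS continuous.

Compute f^{-1}(U) for each U ∈ τ_Y:
  U = ∅: f^{-1}(U) = ∅ ∈ τ_X ✓.
  U = {η}: f^{-1}(U) = ∅ ∈ τ_X ✓.
  U = {θ}: f^{-1}(U) = ∅ ∈ τ_X ✓.
  U = {ι}: f^{-1}(U) = {r, s, t, u} ∈ τ_X ✓.
  U = {η, θ}: f^{-1}(U) = ∅ ∈ τ_X ✓.
  U = {η, ι}: f^{-1}(U) = {r, s, t, u} ∈ τ_X ✓.
  U = {θ, ι}: f^{-1}(U) = {r, s, t, u} ∈ τ_X ✓.
  U = {η, θ, ι}: f^{-1}(U) = {r, s, t, u} ∈ τ_X ✓.
  U = {θ, ι, κ}: f^{-1}(U) = {r, s, t, u} ∈ τ_X ✓.
  U = {η, θ, ι, κ}: f^{-1}(U) = {r, s, t, u} ∈ τ_X ✓.
Every preimage lies in τ_X, so f IS continuous.


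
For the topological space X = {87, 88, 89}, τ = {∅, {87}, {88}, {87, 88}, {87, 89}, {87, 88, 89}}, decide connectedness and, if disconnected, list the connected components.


(X, τ) is disconnected; components = [{88}, {87, 89}].

Find clopen sets (U ∈ τ with X ∖ U ∈ τ):
  U = ∅, X ∖ U = {87, 88, 89} — both open, so U is clopen.
  U = {88}, X ∖ U = {87, 89} — both open, so U is clopen.
  U = {87, 89}, X ∖ U = {88} — both open, so U is clopen.
  U = {87, 88, 89}, X ∖ U = ∅ — both open, so U is clopen.
Nontrivial clopen(s) exist: e.g. {88}. So (X, τ) is disconnected.
Compute connected components by grouping points that agree on all clopens:
  component: {88}
  component: {87, 89}


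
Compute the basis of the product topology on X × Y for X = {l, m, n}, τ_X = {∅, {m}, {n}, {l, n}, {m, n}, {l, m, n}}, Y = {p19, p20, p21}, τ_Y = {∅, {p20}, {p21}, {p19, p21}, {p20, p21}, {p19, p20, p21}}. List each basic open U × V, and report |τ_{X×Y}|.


Basis B = {∅ × ∅, {m} × {p20}, {m} × {p21}, {n} × {p20}, {n} × {p21}, {l, n} × {p20}, {l, n} × {p21}, {m} × {p19, p21}, {m} × {p20, p21}, {m, n} × {p20}, {m, n} × {p21}, {n} × {p19, p21}, {n} × {p20, p21}, {l, m, n} × {p20}, {l, m, n} × {p21}, {m} × {p19, p20, p21}, {n} × {p19, p20, p21}, {l, n} × {p19, p21}, {l, n} × {p20, p21}, {m, n} × {p19, p21}, {m, n} × {p20, p21}, {l, n} × {p19, p20, p21}, {l, m, n} × {p19, p21}, {l, m, n} × {p20, p21}, {m, n} × {p19, p20, p21}, {l, m, n} × {p19, p20, p21}}; |τ_{X×Y}| = 108.

Enumerate products U × V with U ∈ τ_X, V ∈ τ_Y (deduplicated):
  ∅ × ∅ = {} (∅)
  {m} × {p20} = {(m,p20)}
  {m} × {p21} = {(m,p21)}
  {n} × {p20} = {(n,p20)}
  {n} × {p21} = {(n,p21)}
  {l, n} × {p20} = {(l,p20), (n,p20)}
  {l, n} × {p21} = {(l,p21), (n,p21)}
  {m} × {p19, p21} = {(m,p19), (m,p21)}
  {m} × {p20, p21} = {(m,p20), (m,p21)}
  {m, n} × {p20} = {(m,p20), (n,p20)}
  {m, n} × {p21} = {(m,p21), (n,p21)}
  {n} × {p19, p21} = {(n,p19), (n,p21)}
  {n} × {p20, p21} = {(n,p20), (n,p21)}
  {l, m, n} × {p20} = {(l,p20), (m,p20), (n,p20)}
  {l, m, n} × {p21} = {(l,p21), (m,p21), (n,p21)}
  {m} × {p19, p20, p21} = {(m,p19), (m,p20), (m,p21)}
  {n} × {p19, p20, p21} = {(n,p19), (n,p20), (n,p21)}
  {l, n} × {p19, p21} = {(l,p19), (l,p21), (n,p19), (n,p21)}
  {l, n} × {p20, p21} = {(l,p20), (l,p21), (n,p20), (n,p21)}
  {m, n} × {p19, p21} = {(m,p19), (m,p21), (n,p19), (n,p21)}
  {m, n} × {p20, p21} = {(m,p20), (m,p21), (n,p20), (n,p21)}
  {l, n} × {p19, p20, p21} = {(l,p19), (l,p20), (l,p21), (n,p19), (n,p20), (n,p21)}
  {l, m, n} × {p19, p21} = {(l,p19), (l,p21), (m,p19), (m,p21), (n,p19), (n,p21)}
  {l, m, n} × {p20, p21} = {(l,p20), (l,p21), (m,p20), (m,p21), (n,p20), (n,p21)}
  {m, n} × {p19, p20, p21} = {(m,p19), (m,p20), (m,p21), (n,p19), (n,p20), (n,p21)}
  {l, m, n} × {p19, p20, p21} = {(l,p19), (l,p20), (l,p21), (m,p19), (m,p20), (m,p21), (n,p19), (n,p20), (n,p21)}
These 26 distinct sets form the basis B.
Close under arbitrary unions to get τ_{X×Y}; counting gives |τ_{X×Y}| = 108.


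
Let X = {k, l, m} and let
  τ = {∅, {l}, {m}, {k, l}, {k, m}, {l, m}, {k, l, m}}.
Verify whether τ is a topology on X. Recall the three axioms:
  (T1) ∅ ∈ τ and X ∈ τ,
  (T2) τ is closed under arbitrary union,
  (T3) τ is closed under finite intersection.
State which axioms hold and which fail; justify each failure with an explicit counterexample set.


τ is NOT a topology on X.

Axiom (T1): ∅ ∈ τ? Yes; X ∈ τ? Yes.
Axiom (T2/T3): check pairwise unions and intersections of members of τ.
Counterexample for (T3): {k, l} ∩ {k, m} = {k} ∉ τ. Therefore τ is NOT a topology.


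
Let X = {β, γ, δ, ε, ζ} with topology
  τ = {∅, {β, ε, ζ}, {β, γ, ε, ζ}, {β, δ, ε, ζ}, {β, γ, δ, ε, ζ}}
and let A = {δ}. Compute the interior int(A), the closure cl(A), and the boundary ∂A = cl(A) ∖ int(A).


int(A) = ∅, cl(A) = {δ}, ∂A = {δ}.

Closed sets in (X, τ) are complements of opens:
  closed(X, τ) = {∅, {γ}, {δ}, {γ, δ}, {β, γ, δ, ε, ζ}}.
int(A) = ⋃ {U ∈ τ : U ⊆ A}. Opens contained in A: ∅.
Taking the union of these: int(A) = ∅.
cl(A) = ⋂ {C closed : A ⊆ C}. Closed sets containing A: {δ}, {γ, δ}, {β, γ, δ, ε, ζ}.
Intersecting these: cl(A) = {δ}.
∂A = cl(A) ∖ int(A) = {δ} ∖ ∅ = {δ}.


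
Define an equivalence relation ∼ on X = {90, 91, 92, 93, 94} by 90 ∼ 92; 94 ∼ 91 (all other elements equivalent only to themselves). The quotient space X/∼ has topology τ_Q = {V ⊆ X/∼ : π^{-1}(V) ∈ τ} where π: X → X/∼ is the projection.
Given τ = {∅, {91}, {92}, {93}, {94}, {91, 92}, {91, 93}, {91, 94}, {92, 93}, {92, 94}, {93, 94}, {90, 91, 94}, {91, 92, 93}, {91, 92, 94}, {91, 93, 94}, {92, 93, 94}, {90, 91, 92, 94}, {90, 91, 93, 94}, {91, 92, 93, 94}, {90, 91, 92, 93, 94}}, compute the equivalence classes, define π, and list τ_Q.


X/∼ = {[90=92], [91=94], [93]}; |τ_Q| = 6.

Equivalence classes: [90=92], [91=94], [93].
Quotient map π: X → X/∼ sends 90 ↦ [90=92], 91 ↦ [91=94], 92 ↦ [90=92], 93 ↦ [93], 94 ↦ [91=94].
For each subset V ⊆ X/∼, compute π^{-1}(V) ⊆ X and check whether π^{-1}(V) ∈ τ. V is open in τ_Q iff π^{-1}(V) ∈ τ.
  V = {}: π^{-1}(V) = ∅ ∈ τ ✓.
  V = {[90=92]}: π^{-1}(V) = {90, 92} ∉ τ ✗.
  V = {[91=94]}: π^{-1}(V) = {91, 94} ∈ τ ✓.
  V = {[90=92], [91=94]}: π^{-1}(V) = {90, 91, 92, 94} ∈ τ ✓.
  V = {[93]}: π^{-1}(V) = {93} ∈ τ ✓.
  V = {[90=92], [93]}: π^{-1}(V) = {90, 92, 93} ∉ τ ✗.
  V = {[91=94], [93]}: π^{-1}(V) = {91, 93, 94} ∈ τ ✓.
  V = {[90=92], [91=94], [93]}: π^{-1}(V) = {90, 91, 92, 93, 94} ∈ τ ✓.
Open sets in the quotient: τ_Q = {{}, {[91=94]}, {[90=92], [91=94]}, {[93]}, {[91=94], [93]}, {[90=92], [91=94], [93]}} (6 elements).


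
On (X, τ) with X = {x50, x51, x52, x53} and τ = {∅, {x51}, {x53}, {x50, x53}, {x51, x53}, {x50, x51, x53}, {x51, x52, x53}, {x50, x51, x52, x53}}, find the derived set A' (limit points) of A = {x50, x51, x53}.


A' = {x50, x52}

For each x ∈ X, list the open sets U ∈ τ with x ∈ U, then check whether U ∩ (A ∖ {x}) ≠ ∅ for every such U.
  x = x50: opens ∋ x are {x50, x53}, {x50, x51, x53}, {x50, x51, x52, x53}; each meets A ∖ {x50}, so x IS a limit point.
  x = x51: open {x51} ∋ x has {x51} ∩ (A ∖ {x51}) = ∅, so x is NOT a limit point.
  x = x52: opens ∋ x are {x51, x52, x53}, {x50, x51, x52, x53}; each meets A ∖ {x52}, so x IS a limit point.
  x = x53: open {x53} ∋ x has {x53} ∩ (A ∖ {x53}) = ∅, so x is NOT a limit point.
Collecting: A' = {x50, x52}.


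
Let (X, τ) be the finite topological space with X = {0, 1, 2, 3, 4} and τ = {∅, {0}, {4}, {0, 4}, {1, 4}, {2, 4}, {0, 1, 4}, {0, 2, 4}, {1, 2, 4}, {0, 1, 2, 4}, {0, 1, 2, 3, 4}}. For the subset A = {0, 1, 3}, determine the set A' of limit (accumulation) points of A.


A' = {3}

For each x ∈ X, list the open sets U ∈ τ with x ∈ U, then check whether U ∩ (A ∖ {x}) ≠ ∅ for every such U.
  x = 0: open {0} ∋ x has {0} ∩ (A ∖ {0}) = ∅, so x is NOT a limit point.
  x = 1: open {1, 4} ∋ x has {1, 4} ∩ (A ∖ {1}) = ∅, so x is NOT a limit point.
  x = 2: open {2, 4} ∋ x has {2, 4} ∩ (A ∖ {2}) = ∅, so x is NOT a limit point.
  x = 3: opens ∋ x are {0, 1, 2, 3, 4}; each meets A ∖ {3}, so x IS a limit point.
  x = 4: open {4} ∋ x has {4} ∩ (A ∖ {4}) = ∅, so x is NOT a limit point.
Collecting: A' = {3}.


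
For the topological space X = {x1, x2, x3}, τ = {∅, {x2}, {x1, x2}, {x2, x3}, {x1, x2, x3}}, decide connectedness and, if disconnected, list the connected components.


(X, τ) is connected.

Find clopen sets (U ∈ τ with X ∖ U ∈ τ):
  U = ∅, X ∖ U = {x1, x2, x3} — both open, so U is clopen.
  U = {x1, x2, x3}, X ∖ U = ∅ — both open, so U is clopen.
Only trivial clopens (∅ and X) exist, so (X, τ) is connected.
Compute connected components by grouping points that agree on all clopens:
  component: {x1, x2, x3}


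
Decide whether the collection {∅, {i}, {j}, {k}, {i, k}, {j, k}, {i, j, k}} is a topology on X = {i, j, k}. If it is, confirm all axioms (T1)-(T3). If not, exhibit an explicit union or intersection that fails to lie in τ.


τ is NOT a topology on X.

Axiom (T1): ∅ ∈ τ? Yes; X ∈ τ? Yes.
Axiom (T2/T3): check pairwise unions and intersections of members of τ.
Counterexample for (T2): {i} ∪ {j} = {i, j} ∉ τ. Therefore τ is NOT a topology.


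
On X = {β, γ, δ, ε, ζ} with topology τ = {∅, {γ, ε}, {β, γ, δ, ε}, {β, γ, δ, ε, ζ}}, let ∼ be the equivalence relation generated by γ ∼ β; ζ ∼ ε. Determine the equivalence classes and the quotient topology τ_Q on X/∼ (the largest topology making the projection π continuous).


X/∼ = {[β=γ], [δ], [ε=ζ]}; |τ_Q| = 2.

Equivalence classes: [β=γ], [δ], [ε=ζ].
Quotient map π: X → X/∼ sends β ↦ [β=γ], γ ↦ [β=γ], δ ↦ [δ], ε ↦ [ε=ζ], ζ ↦ [ε=ζ].
For each subset V ⊆ X/∼, compute π^{-1}(V) ⊆ X and check whether π^{-1}(V) ∈ τ. V is open in τ_Q iff π^{-1}(V) ∈ τ.
  V = {}: π^{-1}(V) = ∅ ∈ τ ✓.
  V = {[β=γ]}: π^{-1}(V) = {β, γ} ∉ τ ✗.
  V = {[δ]}: π^{-1}(V) = {δ} ∉ τ ✗.
  V = {[β=γ], [δ]}: π^{-1}(V) = {β, γ, δ} ∉ τ ✗.
  V = {[ε=ζ]}: π^{-1}(V) = {ε, ζ} ∉ τ ✗.
  V = {[β=γ], [ε=ζ]}: π^{-1}(V) = {β, γ, ε, ζ} ∉ τ ✗.
  V = {[δ], [ε=ζ]}: π^{-1}(V) = {δ, ε, ζ} ∉ τ ✗.
  V = {[β=γ], [δ], [ε=ζ]}: π^{-1}(V) = {β, γ, δ, ε, ζ} ∈ τ ✓.
Open sets in the quotient: τ_Q = {{}, {[β=γ], [δ], [ε=ζ]}} (2 elements).


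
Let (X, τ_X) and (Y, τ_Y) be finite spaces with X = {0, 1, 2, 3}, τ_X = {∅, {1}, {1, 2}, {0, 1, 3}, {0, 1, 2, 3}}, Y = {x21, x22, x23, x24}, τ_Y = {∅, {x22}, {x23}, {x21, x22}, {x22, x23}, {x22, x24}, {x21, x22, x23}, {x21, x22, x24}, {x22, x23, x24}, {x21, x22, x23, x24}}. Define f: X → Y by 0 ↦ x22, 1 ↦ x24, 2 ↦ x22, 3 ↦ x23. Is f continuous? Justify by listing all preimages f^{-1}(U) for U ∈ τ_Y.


f is NOT continuous.

Compute f^{-1}(U) for each U ∈ τ_Y:
  U = ∅: f^{-1}(U) = ∅ ∈ τ_X ✓.
  U = {x22}: f^{-1}(U) = {0, 2} ∉ τ_X ✗.
  U = {x23}: f^{-1}(U) = {3} ∉ τ_X ✗.
  U = {x21, x22}: f^{-1}(U) = {0, 2} ∉ τ_X ✗.
  U = {x22, x23}: f^{-1}(U) = {0, 2, 3} ∉ τ_X ✗.
  U = {x22, x24}: f^{-1}(U) = {0, 1, 2} ∉ τ_X ✗.
  U = {x21, x22, x23}: f^{-1}(U) = {0, 2, 3} ∉ τ_X ✗.
  U = {x21, x22, x24}: f^{-1}(U) = {0, 1, 2} ∉ τ_X ✗.
  U = {x22, x23, x24}: f^{-1}(U) = {0, 1, 2, 3} ∈ τ_X ✓.
  U = {x21, x22, x23, x24}: f^{-1}(U) = {0, 1, 2, 3} ∈ τ_X ✓.
Found U = {x22} with f^{-1}(U) = {0, 2} not in τ_X. Therefore f is NOT continuous.


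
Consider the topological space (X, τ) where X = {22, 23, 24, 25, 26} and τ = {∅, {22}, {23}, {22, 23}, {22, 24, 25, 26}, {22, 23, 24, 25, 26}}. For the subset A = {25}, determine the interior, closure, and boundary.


int(A) = ∅, cl(A) = {24, 25, 26}, ∂A = {24, 25, 26}.

Closed sets in (X, τ) are complements of opens:
  closed(X, τ) = {∅, {23}, {24, 25, 26}, {22, 24, 25, 26}, {23, 24, 25, 26}, {22, 23, 24, 25, 26}}.
int(A) = ⋃ {U ∈ τ : U ⊆ A}. Opens contained in A: ∅.
Taking the union of these: int(A) = ∅.
cl(A) = ⋂ {C closed : A ⊆ C}. Closed sets containing A: {24, 25, 26}, {22, 24, 25, 26}, {23, 24, 25, 26}, {22, 23, 24, 25, 26}.
Intersecting these: cl(A) = {24, 25, 26}.
∂A = cl(A) ∖ int(A) = {24, 25, 26} ∖ ∅ = {24, 25, 26}.


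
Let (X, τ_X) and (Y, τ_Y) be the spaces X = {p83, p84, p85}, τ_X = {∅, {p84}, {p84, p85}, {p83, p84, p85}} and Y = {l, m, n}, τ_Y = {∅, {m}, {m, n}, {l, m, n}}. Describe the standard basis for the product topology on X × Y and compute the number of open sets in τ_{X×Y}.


Basis B = {∅ × ∅, {p84} × {m}, {p84} × {m, n}, {p84, p85} × {m}, {p83, p84, p85} × {m}, {p84} × {l, m, n}, {p84, p85} × {m, n}, {p83, p84, p85} × {m, n}, {p84, p85} × {l, m, n}, {p83, p84, p85} × {l, m, n}}; |τ_{X×Y}| = 20.

Enumerate products U × V with U ∈ τ_X, V ∈ τ_Y (deduplicated):
  ∅ × ∅ = {} (∅)
  {p84} × {m} = {(p84,m)}
  {p84} × {m, n} = {(p84,m), (p84,n)}
  {p84, p85} × {m} = {(p84,m), (p85,m)}
  {p83, p84, p85} × {m} = {(p83,m), (p84,m), (p85,m)}
  {p84} × {l, m, n} = {(p84,l), (p84,m), (p84,n)}
  {p84, p85} × {m, n} = {(p84,m), (p84,n), (p85,m), (p85,n)}
  {p83, p84, p85} × {m, n} = {(p83,m), (p83,n), (p84,m), (p84,n), (p85,m), (p85,n)}
  {p84, p85} × {l, m, n} = {(p84,l), (p84,m), (p84,n), (p85,l), (p85,m), (p85,n)}
  {p83, p84, p85} × {l, m, n} = {(p83,l), (p83,m), (p83,n), (p84,l), (p84,m), (p84,n), (p85,l), (p85,m), (p85,n)}
These 10 distinct sets form the basis B.
Close under arbitrary unions to get τ_{X×Y}; counting gives |τ_{X×Y}| = 20.


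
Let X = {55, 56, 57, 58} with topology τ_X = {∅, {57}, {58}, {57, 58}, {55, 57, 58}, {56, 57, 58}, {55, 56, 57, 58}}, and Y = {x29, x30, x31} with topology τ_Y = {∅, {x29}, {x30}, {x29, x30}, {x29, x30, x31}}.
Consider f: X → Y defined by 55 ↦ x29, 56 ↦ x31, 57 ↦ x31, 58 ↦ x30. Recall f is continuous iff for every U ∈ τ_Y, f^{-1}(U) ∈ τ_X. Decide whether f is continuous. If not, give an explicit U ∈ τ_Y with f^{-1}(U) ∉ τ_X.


f is NOT continuous.

Compute f^{-1}(U) for each U ∈ τ_Y:
  U = ∅: f^{-1}(U) = ∅ ∈ τ_X ✓.
  U = {x29}: f^{-1}(U) = {55} ∉ τ_X ✗.
  U = {x30}: f^{-1}(U) = {58} ∈ τ_X ✓.
  U = {x29, x30}: f^{-1}(U) = {55, 58} ∉ τ_X ✗.
  U = {x29, x30, x31}: f^{-1}(U) = {55, 56, 57, 58} ∈ τ_X ✓.
Found U = {x29} with f^{-1}(U) = {55} not in τ_X. Therefore f is NOT continuous.


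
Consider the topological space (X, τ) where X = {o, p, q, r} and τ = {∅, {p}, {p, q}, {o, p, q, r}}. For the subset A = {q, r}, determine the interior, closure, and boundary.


int(A) = ∅, cl(A) = {o, q, r}, ∂A = {o, q, r}.

Closed sets in (X, τ) are complements of opens:
  closed(X, τ) = {∅, {o, r}, {o, q, r}, {o, p, q, r}}.
int(A) = ⋃ {U ∈ τ : U ⊆ A}. Opens contained in A: ∅.
Taking the union of these: int(A) = ∅.
cl(A) = ⋂ {C closed : A ⊆ C}. Closed sets containing A: {o, q, r}, {o, p, q, r}.
Intersecting these: cl(A) = {o, q, r}.
∂A = cl(A) ∖ int(A) = {o, q, r} ∖ ∅ = {o, q, r}.


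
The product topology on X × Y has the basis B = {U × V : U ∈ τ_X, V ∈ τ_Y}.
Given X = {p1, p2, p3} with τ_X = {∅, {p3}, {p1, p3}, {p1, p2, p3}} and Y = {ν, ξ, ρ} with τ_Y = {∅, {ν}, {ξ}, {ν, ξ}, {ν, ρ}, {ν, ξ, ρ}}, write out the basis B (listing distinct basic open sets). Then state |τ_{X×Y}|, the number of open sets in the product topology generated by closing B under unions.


Basis B = {∅ × ∅, {p3} × {ν}, {p3} × {ξ}, {p1, p3} × {ν}, {p1, p3} × {ξ}, {p3} × {ν, ξ}, {p3} × {ν, ρ}, {p1, p2, p3} × {ν}, {p1, p2, p3} × {ξ}, {p3} × {ν, ξ, ρ}, {p1, p3} × {ν, ξ}, {p1, p3} × {ν, ρ}, {p1, p3} × {ν, ξ, ρ}, {p1, p2, p3} × {ν, ξ}, {p1, p2, p3} × {ν, ρ}, {p1, p2, p3} × {ν, ξ, ρ}}; |τ_{X×Y}| = 40.

Enumerate products U × V with U ∈ τ_X, V ∈ τ_Y (deduplicated):
  ∅ × ∅ = {} (∅)
  {p3} × {ν} = {(p3,ν)}
  {p3} × {ξ} = {(p3,ξ)}
  {p1, p3} × {ν} = {(p1,ν), (p3,ν)}
  {p1, p3} × {ξ} = {(p1,ξ), (p3,ξ)}
  {p3} × {ν, ξ} = {(p3,ν), (p3,ξ)}
  {p3} × {ν, ρ} = {(p3,ν), (p3,ρ)}
  {p1, p2, p3} × {ν} = {(p1,ν), (p2,ν), (p3,ν)}
  {p1, p2, p3} × {ξ} = {(p1,ξ), (p2,ξ), (p3,ξ)}
  {p3} × {ν, ξ, ρ} = {(p3,ν), (p3,ξ), (p3,ρ)}
  {p1, p3} × {ν, ξ} = {(p1,ν), (p1,ξ), (p3,ν), (p3,ξ)}
  {p1, p3} × {ν, ρ} = {(p1,ν), (p1,ρ), (p3,ν), (p3,ρ)}
  {p1, p3} × {ν, ξ, ρ} = {(p1,ν), (p1,ξ), (p1,ρ), (p3,ν), (p3,ξ), (p3,ρ)}
  {p1, p2, p3} × {ν, ξ} = {(p1,ν), (p1,ξ), (p2,ν), (p2,ξ), (p3,ν), (p3,ξ)}
  {p1, p2, p3} × {ν, ρ} = {(p1,ν), (p1,ρ), (p2,ν), (p2,ρ), (p3,ν), (p3,ρ)}
  {p1, p2, p3} × {ν, ξ, ρ} = {(p1,ν), (p1,ξ), (p1,ρ), (p2,ν), (p2,ξ), (p2,ρ), (p3,ν), (p3,ξ), (p3,ρ)}
These 16 distinct sets form the basis B.
Close under arbitrary unions to get τ_{X×Y}; counting gives |τ_{X×Y}| = 40.


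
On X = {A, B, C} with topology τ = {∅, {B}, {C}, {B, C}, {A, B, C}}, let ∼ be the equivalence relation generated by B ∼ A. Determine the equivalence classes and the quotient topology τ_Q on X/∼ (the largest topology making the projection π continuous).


X/∼ = {[A=B], [C]}; |τ_Q| = 3.

Equivalence classes: [A=B], [C].
Quotient map π: X → X/∼ sends A ↦ [A=B], B ↦ [A=B], C ↦ [C].
For each subset V ⊆ X/∼, compute π^{-1}(V) ⊆ X and check whether π^{-1}(V) ∈ τ. V is open in τ_Q iff π^{-1}(V) ∈ τ.
  V = {}: π^{-1}(V) = ∅ ∈ τ ✓.
  V = {[A=B]}: π^{-1}(V) = {A, B} ∉ τ ✗.
  V = {[C]}: π^{-1}(V) = {C} ∈ τ ✓.
  V = {[A=B], [C]}: π^{-1}(V) = {A, B, C} ∈ τ ✓.
Open sets in the quotient: τ_Q = {{}, {[C]}, {[A=B], [C]}} (3 elements).


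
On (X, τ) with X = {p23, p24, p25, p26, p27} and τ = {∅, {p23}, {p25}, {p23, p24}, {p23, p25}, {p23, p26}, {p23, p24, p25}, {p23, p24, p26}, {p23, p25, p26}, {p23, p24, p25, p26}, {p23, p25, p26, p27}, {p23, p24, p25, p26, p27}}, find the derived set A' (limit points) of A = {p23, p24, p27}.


A' = {p24, p26, p27}

For each x ∈ X, list the open sets U ∈ τ with x ∈ U, then check whether U ∩ (A ∖ {x}) ≠ ∅ for every such U.
  x = p23: open {p23} ∋ x has {p23} ∩ (A ∖ {p23}) = ∅, so x is NOT a limit point.
  x = p24: opens ∋ x are {p23, p24}, {p23, p24, p25}, {p23, p24, p26}, {p23, p24, p25, p26}, {p23, p24, p25, p26, p27}; each meets A ∖ {p24}, so x IS a limit point.
  x = p25: open {p25} ∋ x has {p25} ∩ (A ∖ {p25}) = ∅, so x is NOT a limit point.
  x = p26: opens ∋ x are {p23, p26}, {p23, p24, p26}, {p23, p25, p26}, {p23, p24, p25, p26}, {p23, p25, p26, p27}, {p23, p24, p25, p26, p27}; each meets A ∖ {p26}, so x IS a limit point.
  x = p27: opens ∋ x are {p23, p25, p26, p27}, {p23, p24, p25, p26, p27}; each meets A ∖ {p27}, so x IS a limit point.
Collecting: A' = {p24, p26, p27}.


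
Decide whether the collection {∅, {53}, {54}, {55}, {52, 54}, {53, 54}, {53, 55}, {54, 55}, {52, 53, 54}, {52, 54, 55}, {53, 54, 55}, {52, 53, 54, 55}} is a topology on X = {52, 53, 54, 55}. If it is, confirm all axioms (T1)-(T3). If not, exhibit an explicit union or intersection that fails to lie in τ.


τ IS a topology on X.

Axiom (T1): ∅ ∈ τ? Yes; X ∈ τ? Yes.
Axiom (T2/T3): check pairwise unions and intersections of members of τ.
All pairwise intersections and unions checked — each lies in τ. Therefore τ satisfies (T1), (T2), (T3): it IS a topology on X.


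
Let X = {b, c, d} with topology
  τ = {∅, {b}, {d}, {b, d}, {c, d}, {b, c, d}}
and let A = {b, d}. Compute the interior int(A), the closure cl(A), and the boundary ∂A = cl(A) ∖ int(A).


int(A) = {b, d}, cl(A) = {b, c, d}, ∂A = {c}.

Closed sets in (X, τ) are complements of opens:
  closed(X, τ) = {∅, {b}, {c}, {b, c}, {c, d}, {b, c, d}}.
int(A) = ⋃ {U ∈ τ : U ⊆ A}. Opens contained in A: ∅, {b}, {d}, {b, d}.
Taking the union of these: int(A) = {b, d}.
cl(A) = ⋂ {C closed : A ⊆ C}. Closed sets containing A: {b, c, d}.
Intersecting these: cl(A) = {b, c, d}.
∂A = cl(A) ∖ int(A) = {b, c, d} ∖ {b, d} = {c}.


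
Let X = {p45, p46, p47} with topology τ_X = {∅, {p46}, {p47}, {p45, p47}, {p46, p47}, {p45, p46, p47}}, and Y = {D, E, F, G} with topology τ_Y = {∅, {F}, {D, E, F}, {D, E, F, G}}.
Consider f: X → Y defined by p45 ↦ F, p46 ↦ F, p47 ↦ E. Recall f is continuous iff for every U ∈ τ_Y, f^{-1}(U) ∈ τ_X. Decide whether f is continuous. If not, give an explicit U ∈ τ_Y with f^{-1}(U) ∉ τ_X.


f is NOT continuous.

Compute f^{-1}(U) for each U ∈ τ_Y:
  U = ∅: f^{-1}(U) = ∅ ∈ τ_X ✓.
  U = {F}: f^{-1}(U) = {p45, p46} ∉ τ_X ✗.
  U = {D, E, F}: f^{-1}(U) = {p45, p46, p47} ∈ τ_X ✓.
  U = {D, E, F, G}: f^{-1}(U) = {p45, p46, p47} ∈ τ_X ✓.
Found U = {F} with f^{-1}(U) = {p45, p46} not in τ_X. Therefore f is NOT continuous.
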